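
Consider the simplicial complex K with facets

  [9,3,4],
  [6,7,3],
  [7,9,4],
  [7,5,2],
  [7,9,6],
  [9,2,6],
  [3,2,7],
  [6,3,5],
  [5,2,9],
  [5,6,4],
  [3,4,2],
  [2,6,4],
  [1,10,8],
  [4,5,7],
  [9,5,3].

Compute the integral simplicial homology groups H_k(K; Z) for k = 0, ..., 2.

H_0 = Z^2,  H_1 = Z^2,  H_2 = Z.

K has 10 vertices, 24 edges, 15 triangles.
rank ∂_0 = 0, rank ∂_1 = 8 ⇒ b_0 = 10 − 0 − 8 = 2; all invariant factors of ∂_1 are 1 so no torsion. So H_0 = Z^2.
rank ∂_1 = 8, rank ∂_2 = 14 ⇒ b_1 = 24 − 8 − 14 = 2; all invariant factors of ∂_2 are 1 so no torsion. So H_1 = Z^2.
rank ∂_2 = 14, rank ∂_3 = 0 ⇒ b_2 = 15 − 14 − 0 = 1. So H_2 = Z.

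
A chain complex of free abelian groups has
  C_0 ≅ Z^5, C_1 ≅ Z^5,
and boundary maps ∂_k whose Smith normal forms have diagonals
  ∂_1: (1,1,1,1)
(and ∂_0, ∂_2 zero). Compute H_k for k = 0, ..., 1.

H_0 = Z,  H_1 = Z.

H_0: b_0 = 5 − 0 − 4 = 1; torsion from ∂_1 factors > 1: none. So H_0 = Z.
H_1: b_1 = 5 − 4 − 0 = 1; torsion from ∂_2 factors > 1: none. So H_1 = Z.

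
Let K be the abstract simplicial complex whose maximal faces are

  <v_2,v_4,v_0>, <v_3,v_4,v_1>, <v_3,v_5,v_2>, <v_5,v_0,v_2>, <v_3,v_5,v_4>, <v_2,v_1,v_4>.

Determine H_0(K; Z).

We work with the vertex ordering v_0 < v_1 < v_2 < v_3 < v_4 < v_5. The simplices of K, each written with vertices in increasing order, are:

  0-simplices (6): [v_0], [v_1], [v_2], [v_3], [v_4], [v_5]
  1-simplices (12): [v_0,v_2], [v_0,v_4], [v_0,v_5], [v_1,v_2], [v_1,v_3], [v_1,v_4], [v_2,v_3], [v_2,v_4], [v_2,v_5], [v_3,v_4], [v_3,v_5], [v_4,v_5]
  2-simplices (6): [v_0,v_2,v_4], [v_0,v_2,v_5], [v_1,v_2,v_4], [v_1,v_3,v_4], [v_2,v_3,v_5], [v_3,v_4,v_5]

Hence C_0 ≅ Z^6, C_1 ≅ Z^12, C_2 ≅ Z^6.

∂_1: C_1 → C_0 maps an edge to its endpoints' difference, ∂[p,q] = q − p. For instance
  ∂[v_4,v_5] = [v_5] − [v_4].
The 6×12 boundary matrix has rank 5 and Smith normal form diag(1,1,1,1,1).

∂_2: C_2 → C_1 maps a triangle to the signed sum of its edges. For instance
  ∂[v_1,v_3,v_4] = [v_3,v_4] − [v_1,v_4] + [v_1,v_3],
  ∂[v_3,v_4,v_5] = [v_4,v_5] − [v_3,v_5] + [v_3,v_4].
The resulting 12×6 matrix has rank 6, and its Smith normal form has invariant factors (1,1,1,1,1,1).

Reading off H_k = ker ∂_k / im ∂_{k+1}:

  H_0: rank C_0 − rank ∂_1 = 6 − 5 = 1, and the invariant factors of ∂_1 are all 1, so H_0 = Z.

H_0 ≅ Z.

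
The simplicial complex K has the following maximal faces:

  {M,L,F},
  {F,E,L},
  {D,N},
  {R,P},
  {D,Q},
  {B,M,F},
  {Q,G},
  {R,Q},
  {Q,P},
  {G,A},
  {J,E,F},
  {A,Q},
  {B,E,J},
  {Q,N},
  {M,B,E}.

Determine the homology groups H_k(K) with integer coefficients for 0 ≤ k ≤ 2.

Fix the vertex order A < B < D < E < F < G < J < L < M < N < P < Q < R and write every simplex with vertices in increasing order. Then dim K = 2 and the simplices of K are:

  0-simplices (13): A, B, D, E, F, G, J, L, M, N, P, Q, R
  1-simplices (21): AG, AQ, BE, BF, BJ, BM, DN, DQ, EF, EJ, EL, EM, FJ, FL, FM, GQ, LM, NQ, PQ, PR, QR
  2-simplices (6): BEJ, BEM, BFM, EFJ, EFL, FLM

giving chain groups C_0 ≅ Z^13, C_1 ≅ Z^21, C_2 ≅ Z^6.

The boundary map ∂_1: C_1 → C_0 maps an edge to its endpoints' difference, ∂[p,q] = q − p. For instance
  ∂EJ = J − E.
As a 13×21 matrix over Z this has rank 11, with invariant factors (1,1,1,1,1,1,1,1,1,1,1).

∂_2: C_2 → C_1 acts by ∂[p,q,r] = [q,r] − [p,r] + [p,q]. For instance
  ∂BEM = EM − BM + BE,
  ∂EFL = FL − EL + EF.
As a 21×6 matrix over Z this has rank 6, with invariant factors (1,1,1,1,1,1).

Reading off H_k = ker ∂_k / im ∂_{k+1}:

  H_0: rank C_0 − rank ∂_1 = 13 − 11 = 2, and the invariant factors of ∂_1 are all 1, so H_0 ≅ Z^2.
  H_1: rank ker ∂_1 − rank ∂_2 = (21 − 11) − 6 = 4, and the invariant factors of ∂_2 are all 1, so H_1 ≅ Z^4.
  H_2: rank ker ∂_2 − rank ∂_3 = (6 − 6) − 0 = 0, and there is no ∂_3, so H_2 ≅ 0.

(K is a triangulation of the disjoint union of the cylinder S^1 x I and a wedge of 3 circles.)

H_0 ≅ Z^2,  H_1 ≅ Z^4,  H_2 = 0.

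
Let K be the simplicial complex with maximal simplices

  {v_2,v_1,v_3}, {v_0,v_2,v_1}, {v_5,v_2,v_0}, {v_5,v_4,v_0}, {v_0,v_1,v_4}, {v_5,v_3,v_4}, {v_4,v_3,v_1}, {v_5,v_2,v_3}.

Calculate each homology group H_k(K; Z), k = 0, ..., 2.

K has 6 vertices, 12 edges, 8 triangles.
rank ∂_0 = 0, rank ∂_1 = 5 ⇒ b_0 = 6 − 0 − 5 = 1; all invariant factors of ∂_1 are 1 so no torsion. So H_0 = Z.
rank ∂_1 = 5, rank ∂_2 = 7 ⇒ b_1 = 12 − 5 − 7 = 0; all invariant factors of ∂_2 are 1 so no torsion. So H_1 = 0.
rank ∂_2 = 7, rank ∂_3 = 0 ⇒ b_2 = 8 − 7 − 0 = 1. So H_2 = Z.

H_0 ≅ Z,  H_1 = 0,  H_2 ≅ Z.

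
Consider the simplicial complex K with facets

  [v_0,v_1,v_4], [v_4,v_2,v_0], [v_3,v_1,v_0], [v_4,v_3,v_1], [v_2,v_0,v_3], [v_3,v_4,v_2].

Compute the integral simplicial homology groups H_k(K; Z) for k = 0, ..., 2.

Take the total order v_0 < v_1 < v_2 < v_3 < v_4 on the vertex set. Then K (dimension 2) consists of the simplices:

  0-simplices (5): [v_0], [v_1], [v_2], [v_3], [v_4]
  1-simplices (9): [v_0,v_1], [v_0,v_2], [v_0,v_3], [v_0,v_4], [v_1,v_3], [v_1,v_4], [v_2,v_3], [v_2,v_4], [v_3,v_4]
  2-simplices (6): [v_0,v_1,v_3], [v_0,v_1,v_4], [v_0,v_2,v_3], [v_0,v_2,v_4], [v_1,v_3,v_4], [v_2,v_3,v_4]

so the chain groups are C_0 ≅ Z^5, C_1 ≅ Z^9, C_2 ≅ Z^6.

Boundary ∂_1: C_1 → C_0 is given by ∂[p,q] = [q] − [p]. For instance
  ∂[v_0,v_3] = [v_3] − [v_0].
The resulting 5×9 matrix has rank 4, and its Smith normal form has invariant factors (1,1,1,1).

The boundary map ∂_2: C_2 → C_1 acts by ∂[p,q,r] = [q,r] − [p,r] + [p,q]. For instance
  ∂[v_1,v_3,v_4] = [v_3,v_4] − [v_1,v_4] + [v_1,v_3],
  ∂[v_0,v_2,v_3] = [v_2,v_3] − [v_0,v_3] + [v_0,v_2].
The 9×6 boundary matrix has rank 5 and Smith normal form diag(1,1,1,1,1).

Now H_k = ker ∂_k / im ∂_{k+1}, so:

  H_0: rank C_0 − rank ∂_1 = 5 − 4 = 1, and the invariant factors of ∂_1 are all 1, so H_0 = Z.
  H_1: rank ker ∂_1 − rank ∂_2 = (9 − 4) − 5 = 0, and the invariant factors of ∂_2 are all 1, so H_1 = 0.
  H_2: rank ker ∂_2 − rank ∂_3 = (6 − 5) − 0 = 1, and there is no ∂_3, so H_2 = Z.

H_0 ≅ Z,  H_1 = 0,  H_2 ≅ Z.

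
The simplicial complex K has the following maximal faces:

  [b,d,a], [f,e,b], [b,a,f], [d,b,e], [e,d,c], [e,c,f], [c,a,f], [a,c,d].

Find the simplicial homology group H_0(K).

H_0 ≅ Z.

Order the vertices as a < b < c < d < e < f. Listing each simplex with vertices in this order, K has dimension 2 with simplices:

  0-simplices (6): a, b, c, d, e, f
  1-simplices (12): ab, ac, ad, af, bd, be, bf, cd, ce, cf, de, ef
  2-simplices (8): abd, abf, acd, acf, bde, bef, cde, cef

Hence C_0 ≅ Z^6, C_1 ≅ Z^12, C_2 ≅ Z^8.

The boundary map ∂_1: C_1 → C_0 maps an edge to its endpoints' difference, ∂[p,q] = q − p. For instance
  ∂be = e − b.
As a 6×12 matrix over Z this has rank 5, with invariant factors (1,1,1,1,1).

∂_2: C_2 → C_1 maps a triangle to the signed sum of its edges. For instance
  ∂abf = bf − af + ab,
  ∂cef = ef − cf + ce.
The 12×8 boundary matrix has rank 7 and Smith normal form diag(1,1,1,1,1,1,1).

Now H_k = ker ∂_k / im ∂_{k+1}, so:

  H_0: rank C_0 − rank ∂_1 = 6 − 5 = 1, and the invariant factors of ∂_1 are all 1, so H_0 ≅ Z.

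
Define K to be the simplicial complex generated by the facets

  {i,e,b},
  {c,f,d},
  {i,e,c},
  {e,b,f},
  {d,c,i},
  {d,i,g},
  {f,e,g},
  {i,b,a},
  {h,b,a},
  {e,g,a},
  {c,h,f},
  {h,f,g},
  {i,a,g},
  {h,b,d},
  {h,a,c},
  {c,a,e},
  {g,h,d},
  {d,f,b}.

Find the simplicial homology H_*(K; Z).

K has 9 vertices, 27 edges, 18 triangles.
rank ∂_0 = 0, rank ∂_1 = 8 ⇒ b_0 = 9 − 0 − 8 = 1; all invariant factors of ∂_1 are 1 so no torsion. So H_0 ≅ Z.
rank ∂_1 = 8, rank ∂_2 = 18 ⇒ b_1 = 27 − 8 − 18 = 1; ∂_2 has invariant factor(s) [2] giving torsion. So H_1 ≅ Z ⊕ Z/2Z.
rank ∂_2 = 18, rank ∂_3 = 0 ⇒ b_2 = 18 − 18 − 0 = 0. So H_2 ≅ 0.

H_0 ≅ Z,  H_1 ≅ Z ⊕ Z/2Z,  H_2 = 0.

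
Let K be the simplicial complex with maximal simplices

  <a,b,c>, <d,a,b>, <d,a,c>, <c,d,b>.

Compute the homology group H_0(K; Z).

Take the total order a < b < c < d on the vertex set. Then K (dimension 2) consists of the simplices:

  0-simplices (4): a, b, c, d
  1-simplices (6): ab, ac, ad, bc, bd, cd
  2-simplices (4): abc, abd, acd, bcd

giving chain groups C_0 ≅ Z^4, C_1 ≅ Z^6, C_2 ≅ Z^4.

Boundary ∂_1: C_1 → C_0 maps an edge to its endpoints' difference, ∂[p,q] = q − p. For instance
  ∂bc = c − b.
The 4×6 boundary matrix has rank 3 and Smith normal form diag(1,1,1).

The boundary map ∂_2: C_2 → C_1 sends each 2-simplex [p,q,r] to [q,r] − [p,r] + [p,q]. For instance
  ∂abc = bc − ac + ab,
  ∂acd = cd − ad + ac.
As a 6×4 matrix over Z this has rank 3, with invariant factors (1,1,1).

From H_k ≅ ker(∂_k) / im(∂_{k+1}) we obtain:

  H_0: rank C_0 − rank ∂_1 = 4 − 3 = 1, and the invariant factors of ∂_1 are all 1, so H_0 = Z.

H_0 ≅ Z.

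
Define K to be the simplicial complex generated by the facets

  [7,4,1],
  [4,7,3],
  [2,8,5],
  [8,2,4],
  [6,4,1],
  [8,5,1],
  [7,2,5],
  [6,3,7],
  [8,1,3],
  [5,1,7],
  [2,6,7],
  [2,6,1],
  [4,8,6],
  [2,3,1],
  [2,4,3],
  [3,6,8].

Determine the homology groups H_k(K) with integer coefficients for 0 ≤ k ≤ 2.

Fix the vertex order 1 < 2 < 3 < 4 < 5 < 6 < 7 < 8 and write every simplex with vertices in increasing order. Then dim K = 2 and the simplices of K are:

  0-simplices (8): [1], [2], [3], [4], [5], [6], [7], [8]
  1-simplices (24): (24 of them)
  2-simplices (16): [1,2,3], [1,2,6], [1,3,8], [1,4,6], [1,4,7], [1,5,7], [1,5,8], [2,3,4], [2,4,8], [2,5,7], [2,5,8], [2,6,7], [3,4,7], [3,6,7], [3,6,8], [4,6,8]

Hence C_0 ≅ Z^8, C_1 ≅ Z^24, C_2 ≅ Z^16.

∂_1: C_1 → C_0 maps an edge to its endpoints' difference, ∂[p,q] = q − p. For instance
  ∂[1,8] = [8] − [1].
The 8×24 boundary matrix has rank 7 and Smith normal form diag(1,1,1,1,1,1,1).

∂_2: C_2 → C_1 maps a triangle to the signed sum of its edges. For instance
  ∂[1,2,3] = [2,3] − [1,3] + [1,2],
  ∂[2,4,8] = [4,8] − [2,8] + [2,4].
This gives a 24×16 integer matrix of rank 15; reducing to Smith normal form yields diagonal entries (1,1,1,1,1,1,1,1,1,1,1,1,1,1,1).

Computing H_k = (kernel of ∂_k) / (image of ∂_{k+1}):

  H_0: rank C_0 − rank ∂_1 = 8 − 7 = 1, and the invariant factors of ∂_1 are all 1, so H_0 = Z.
  H_1: rank ker ∂_1 − rank ∂_2 = (24 − 7) − 15 = 2, and the invariant factors of ∂_2 are all 1, so H_1 = Z^2.
  H_2: rank ker ∂_2 − rank ∂_3 = (16 − 15) − 0 = 1, and there is no ∂_3, so H_2 = Z.

As a check, the Euler characteristic is 8 − 24 + 16 = 0, which agrees with 1 − 2 + 1 = 0.
(K is a triangulation of the torus T^2.)

H_0 = Z,  H_1 = Z^2,  H_2 = Z.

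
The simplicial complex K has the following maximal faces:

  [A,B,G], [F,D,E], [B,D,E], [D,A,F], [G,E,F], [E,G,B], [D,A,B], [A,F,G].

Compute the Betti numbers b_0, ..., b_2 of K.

Order the vertices as A < B < D < E < F < G. Listing each simplex with vertices in this order, K has dimension 2 with simplices:

  0-simplices (6): A, B, D, E, F, G
  1-simplices (12): AB, AD, AF, AG, BD, BE, BG, DE, DF, EF, EG, FG
  2-simplices (8): ABD, ABG, ADF, AFG, BDE, BEG, DEF, EFG

so the chain groups are C_0 ≅ Z^6, C_1 ≅ Z^12, C_2 ≅ Z^8.

∂_1: C_1 → C_0 is given by ∂[p,q] = [q] − [p]. For instance
  ∂BG = G − B.
The resulting 6×12 matrix has rank 5, and its Smith normal form has invariant factors (1,1,1,1,1).

Boundary ∂_2: C_2 → C_1 maps a triangle to the signed sum of its edges. For instance
  ∂EFG = FG − EG + EF,
  ∂ABG = BG − AG + AB.
This gives a 12×8 integer matrix of rank 7; reducing to Smith normal form yields diagonal entries (1,1,1,1,1,1,1).

Now H_k = ker ∂_k / im ∂_{k+1}, so:

  H_0: rank C_0 − rank ∂_1 = 6 − 5 = 1, and the invariant factors of ∂_1 are all 1, so H_0 ≅ Z.
  H_1: rank ker ∂_1 − rank ∂_2 = (12 − 5) − 7 = 0, and the invariant factors of ∂_2 are all 1, so H_1 ≅ 0.
  H_2: rank ker ∂_2 − rank ∂_3 = (8 − 7) − 0 = 1, and there is no ∂_3, so H_2 ≅ Z.

Hence the Betti numbers are b_0 = 1, b_1 = 0, b_2 = 1.

b_0 = 1, b_1 = 0, b_2 = 1.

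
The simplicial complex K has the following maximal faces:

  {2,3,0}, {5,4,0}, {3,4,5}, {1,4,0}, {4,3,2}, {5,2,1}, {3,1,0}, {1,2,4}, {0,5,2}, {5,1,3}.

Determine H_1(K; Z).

H_1 = Z_2.

Take the total order 0 < 1 < 2 < 3 < 4 < 5 on the vertex set. Then K (dimension 2) consists of the simplices:

  0-simplices (6): [0], [1], [2], [3], [4], [5]
  1-simplices (15): [0,1], [0,2], [0,3], [0,4], [0,5], [1,2], [1,3], [1,4], [1,5], [2,3], [2,4], [2,5], [3,4], [3,5], [4,5]
  2-simplices (10): [0,1,3], [0,1,4], [0,2,3], [0,2,5], [0,4,5], [1,2,4], [1,2,5], [1,3,5], [2,3,4], [3,4,5]

so the chain groups are C_0 ≅ Z^6, C_1 ≅ Z^15, C_2 ≅ Z^10.

The boundary map ∂_1: C_1 → C_0 sends each edge [p,q] (with p < q) to q − p.
This gives a 6×15 integer matrix of rank 5; reducing to Smith normal form yields diagonal entries (1,1,1,1,1).

∂_2: C_2 → C_1 acts by ∂[p,q,r] = [q,r] − [p,r] + [p,q]. For instance
  ∂[1,2,5] = [2,5] − [1,5] + [1,2],
  ∂[0,2,5] = [2,5] − [0,5] + [0,2].
The resulting 15×10 matrix has rank 10, and its Smith normal form has invariant factors (1,1,1,1,1,1,1,1,1,2).

Computing H_k = (kernel of ∂_k) / (image of ∂_{k+1}):

  H_1: rank ker ∂_1 − rank ∂_2 = (15 − 5) − 10 = 0, and ∂_2 has invariant factor 2 > 1, so H_1 ≅ Z_2.

(K is a triangulation of the real projective plane RP^2.)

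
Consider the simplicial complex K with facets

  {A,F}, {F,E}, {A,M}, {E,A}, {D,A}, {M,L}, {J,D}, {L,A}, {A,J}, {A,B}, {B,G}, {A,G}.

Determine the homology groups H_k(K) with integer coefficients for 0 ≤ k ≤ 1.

Take the total order A < B < D < E < F < G < J < L < M on the vertex set. Then K (dimension 1) consists of the simplices:

  0-simplices (9): A, B, D, E, F, G, J, L, M
  1-simplices (12): AB, AD, AE, AF, AG, AJ, AL, AM, BG, DJ, EF, LM

so the chain groups are C_0 ≅ Z^9, C_1 ≅ Z^12.

The boundary map ∂_1: C_1 → C_0 sends each edge [p,q] (with p < q) to q − p.
As a 9×12 matrix over Z this has rank 8, with invariant factors (1,1,1,1,1,1,1,1).

Now H_k = ker ∂_k / im ∂_{k+1}, so:

  H_0: rank C_0 − rank ∂_1 = 9 − 8 = 1, and the invariant factors of ∂_1 are all 1, so H_0 = Z.
  H_1: rank ker ∂_1 − rank ∂_2 = (12 − 8) − 0 = 4, and there is no ∂_2, so H_1 = Z^4.

(K is a triangulation of a wedge of 4 circles.)

H_0 ≅ Z,  H_1 ≅ Z^4.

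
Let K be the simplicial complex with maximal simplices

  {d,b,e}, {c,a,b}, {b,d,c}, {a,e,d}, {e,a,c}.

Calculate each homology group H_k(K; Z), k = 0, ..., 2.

H_0 = Z,  H_1 = Z,  H_2 = 0.

Take the total order a < b < c < d < e on the vertex set. Then K (dimension 2) consists of the simplices:

  0-simplices (5): a, b, c, d, e
  1-simplices (10): ab, ac, ad, ae, bc, bd, be, cd, ce, de
  2-simplices (5): abc, ace, ade, bcd, bde

Hence C_0 ≅ Z^5, C_1 ≅ Z^10, C_2 ≅ Z^5.

Boundary ∂_1: C_1 → C_0 maps an edge to its endpoints' difference, ∂[p,q] = q − p.
As a 5×10 matrix over Z this has rank 4, with invariant factors (1,1,1,1).

∂_2: C_2 → C_1 acts by ∂[p,q,r] = [q,r] − [p,r] + [p,q]. For instance
  ∂abc = bc − ac + ab,
  ∂ade = de − ae + ad.
The resulting 10×5 matrix has rank 5, and its Smith normal form has invariant factors (1,1,1,1,1).

Now H_k = ker ∂_k / im ∂_{k+1}, so:

  H_0: rank C_0 − rank ∂_1 = 5 − 4 = 1, and the invariant factors of ∂_1 are all 1, so H_0 ≅ Z.
  H_1: rank ker ∂_1 − rank ∂_2 = (10 − 4) − 5 = 1, and the invariant factors of ∂_2 are all 1, so H_1 ≅ Z.
  H_2: rank ker ∂_2 − rank ∂_3 = (5 − 5) − 0 = 0, and there is no ∂_3, so H_2 ≅ 0.

As a check, the Euler characteristic is 5 − 10 + 5 = 0, which agrees with 1 − 1 + 0 = 0.
(K is a triangulation of the Möbius band.)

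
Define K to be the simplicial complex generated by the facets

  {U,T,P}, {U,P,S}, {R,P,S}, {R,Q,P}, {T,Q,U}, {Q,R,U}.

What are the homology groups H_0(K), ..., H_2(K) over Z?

H_0 = Z,  H_1 = Z,  H_2 = 0.

Fix the vertex order P < Q < R < S < T < U and write every simplex with vertices in increasing order. Then dim K = 2 and the simplices of K are:

  0-simplices (6): P, Q, R, S, T, U
  1-simplices (12): PQ, PR, PS, PT, PU, QR, QT, QU, RS, RU, SU, TU
  2-simplices (6): PQR, PRS, PSU, PTU, QRU, QTU

so the chain groups are C_0 ≅ Z^6, C_1 ≅ Z^12, C_2 ≅ Z^6.

The boundary map ∂_1: C_1 → C_0 is given by ∂[p,q] = [q] − [p].
As a 6×12 matrix over Z this has rank 5, with invariant factors (1,1,1,1,1).

The boundary map ∂_2: C_2 → C_1 sends each 2-simplex [p,q,r] to [q,r] − [p,r] + [p,q]. For instance
  ∂PTU = TU − PU + PT,
  ∂PQR = QR − PR + PQ.
As a 12×6 matrix over Z this has rank 6, with invariant factors (1,1,1,1,1,1).

Now H_k = ker ∂_k / im ∂_{k+1}, so:

  H_0: rank C_0 − rank ∂_1 = 6 − 5 = 1, and the invariant factors of ∂_1 are all 1, so H_0 ≅ Z.
  H_1: rank ker ∂_1 − rank ∂_2 = (12 − 5) − 6 = 1, and the invariant factors of ∂_2 are all 1, so H_1 ≅ Z.
  H_2: rank ker ∂_2 − rank ∂_3 = (6 − 6) − 0 = 0, and there is no ∂_3, so H_2 ≅ 0.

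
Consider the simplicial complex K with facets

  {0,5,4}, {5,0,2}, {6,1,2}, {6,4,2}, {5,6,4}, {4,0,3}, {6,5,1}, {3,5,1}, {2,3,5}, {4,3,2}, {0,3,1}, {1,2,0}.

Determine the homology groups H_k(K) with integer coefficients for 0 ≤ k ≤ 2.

Take the total order 0 < 1 < 2 < 3 < 4 < 5 < 6 on the vertex set. Then K (dimension 2) consists of the simplices:

  0-simplices (7): [0], [1], [2], [3], [4], [5], [6]
  1-simplices (18): [0,1], [0,2], [0,3], [0,4], [0,5], [1,2], [1,3], [1,5], [1,6], [2,3], [2,4], [2,5], [2,6], [3,4], [3,5], [4,5], [4,6], [5,6]
  2-simplices (12): [0,1,2], [0,1,3], [0,2,5], [0,3,4], [0,4,5], [1,2,6], [1,3,5], [1,5,6], [2,3,4], [2,3,5], [2,4,6], [4,5,6]

giving chain groups C_0 ≅ Z^7, C_1 ≅ Z^18, C_2 ≅ Z^12.

Boundary ∂_1: C_1 → C_0 is given by ∂[p,q] = [q] − [p].
This gives a 7×18 integer matrix of rank 6; reducing to Smith normal form yields diagonal entries (1,1,1,1,1,1).

∂_2: C_2 → C_1 sends each 2-simplex [p,q,r] to [q,r] − [p,r] + [p,q]. For instance
  ∂[2,3,4] = [3,4] − [2,4] + [2,3],
  ∂[2,3,5] = [3,5] − [2,5] + [2,3].
This gives a 18×12 integer matrix of rank 12; reducing to Smith normal form yields diagonal entries (1,1,1,1,1,1,1,1,1,1,1,2).

Computing H_k = (kernel of ∂_k) / (image of ∂_{k+1}):

  H_0: rank C_0 − rank ∂_1 = 7 − 6 = 1, and the invariant factors of ∂_1 are all 1, so H_0 = Z.
  H_1: rank ker ∂_1 − rank ∂_2 = (18 − 6) − 12 = 0, and ∂_2 has invariant factor 2 > 1, so H_1 = Z/2Z.
  H_2: rank ker ∂_2 − rank ∂_3 = (12 − 12) − 0 = 0, and there is no ∂_3, so H_2 = 0.

H_0 = Z,  H_1 = Z/2Z,  H_2 = 0.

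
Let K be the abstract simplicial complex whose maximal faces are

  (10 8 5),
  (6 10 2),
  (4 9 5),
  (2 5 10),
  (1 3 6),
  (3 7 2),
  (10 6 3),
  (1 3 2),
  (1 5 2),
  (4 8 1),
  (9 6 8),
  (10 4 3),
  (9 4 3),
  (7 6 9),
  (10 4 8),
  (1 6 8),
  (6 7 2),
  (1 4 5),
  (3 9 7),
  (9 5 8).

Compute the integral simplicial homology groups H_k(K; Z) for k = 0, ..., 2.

Take the total order 1 < 2 < 3 < 4 < 5 < 6 < 7 < 8 < 9 < 10 on the vertex set. Then K (dimension 2) consists of the simplices:

  0-simplices (10): [1], [2], [3], [4], [5], [6], [7], [8], [9], [10]
  1-simplices (30): (30 of them)
  2-simplices (20): (20 of them)

giving chain groups C_0 ≅ Z^10, C_1 ≅ Z^30, C_2 ≅ Z^20.

The boundary map ∂_1: C_1 → C_0 maps an edge to its endpoints' difference, ∂[p,q] = q − p. For instance
  ∂[2,6] = [6] − [2].
This gives a 10×30 integer matrix of rank 9; reducing to Smith normal form yields diagonal entries (1,1,1,1,1,1,1,1,1).

The boundary map ∂_2: C_2 → C_1 acts by ∂[p,q,r] = [q,r] − [p,r] + [p,q]. For instance
  ∂[1,4,5] = [4,5] − [1,5] + [1,4],
  ∂[1,3,6] = [3,6] − [1,6] + [1,3].
The resulting 30×20 matrix has rank 20, and its Smith normal form has invariant factors (1,1,1,1,1,1,1,1,1,1,1,1,1,1,1,1,1,1,1,2).

Reading off H_k = ker ∂_k / im ∂_{k+1}:

  H_0: rank C_0 − rank ∂_1 = 10 − 9 = 1, and the invariant factors of ∂_1 are all 1, so H_0 ≅ Z.
  H_1: rank ker ∂_1 − rank ∂_2 = (30 − 9) − 20 = 1, and ∂_2 has invariant factor 2 > 1, so H_1 ≅ Z ⊕ Z/2Z.
  H_2: rank ker ∂_2 − rank ∂_3 = (20 − 20) − 0 = 0, and there is no ∂_3, so H_2 ≅ 0.

As a check, the Euler characteristic is 10 − 30 + 20 = 0, which agrees with 1 − 1 + 0 = 0.
(K is a triangulation of the Klein bottle.)

H_0 ≅ Z,  H_1 ≅ Z ⊕ Z/2Z,  H_2 = 0.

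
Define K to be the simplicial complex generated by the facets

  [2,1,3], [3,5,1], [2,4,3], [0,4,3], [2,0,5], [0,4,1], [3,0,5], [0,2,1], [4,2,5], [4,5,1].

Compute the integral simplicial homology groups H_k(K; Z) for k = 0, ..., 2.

H_0 ≅ Z,  H_1 ≅ Z_2,  H_2 = 0.

Fix the vertex order 0 < 1 < 2 < 3 < 4 < 5 and write every simplex with vertices in increasing order. Then dim K = 2 and the simplices of K are:

  0-simplices (6): [0], [1], [2], [3], [4], [5]
  1-simplices (15): [0,1], [0,2], [0,3], [0,4], [0,5], [1,2], [1,3], [1,4], [1,5], [2,3], [2,4], [2,5], [3,4], [3,5], [4,5]
  2-simplices (10): [0,1,2], [0,1,4], [0,2,5], [0,3,4], [0,3,5], [1,2,3], [1,3,5], [1,4,5], [2,3,4], [2,4,5]

giving chain groups C_0 ≅ Z^6, C_1 ≅ Z^15, C_2 ≅ Z^10.

Boundary ∂_1: C_1 → C_0 is given by ∂[p,q] = [q] − [p]. For instance
  ∂[1,5] = [5] − [1].
The resulting 6×15 matrix has rank 5, and its Smith normal form has invariant factors (1,1,1,1,1).

Boundary ∂_2: C_2 → C_1 sends each 2-simplex [p,q,r] to [q,r] − [p,r] + [p,q]. For instance
  ∂[0,2,5] = [2,5] − [0,5] + [0,2],
  ∂[0,3,4] = [3,4] − [0,4] + [0,3].
The 15×10 boundary matrix has rank 10 and Smith normal form diag(1,1,1,1,1,1,1,1,1,2).

Now H_k = ker ∂_k / im ∂_{k+1}, so:

  H_0: rank C_0 − rank ∂_1 = 6 − 5 = 1, and the invariant factors of ∂_1 are all 1, so H_0 ≅ Z.
  H_1: rank ker ∂_1 − rank ∂_2 = (15 − 5) − 10 = 0, and ∂_2 has invariant factor 2 > 1, so H_1 ≅ Z_2.
  H_2: rank ker ∂_2 − rank ∂_3 = (10 − 10) − 0 = 0, and there is no ∂_3, so H_2 ≅ 0.

As a check, the Euler characteristic is 6 − 15 + 10 = 1, which agrees with 1 − 0 + 0 = 1.
(K is a triangulation of the real projective plane RP^2.)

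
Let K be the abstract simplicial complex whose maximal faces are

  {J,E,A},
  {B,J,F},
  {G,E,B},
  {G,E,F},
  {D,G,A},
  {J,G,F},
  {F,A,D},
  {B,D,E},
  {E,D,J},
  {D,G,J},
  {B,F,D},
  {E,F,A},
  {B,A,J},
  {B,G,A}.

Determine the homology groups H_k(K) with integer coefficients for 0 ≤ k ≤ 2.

We work with the vertex ordering A < B < D < E < F < G < J. The simplices of K, each written with vertices in increasing order, are:

  0-simplices (7): A, B, D, E, F, G, J
  1-simplices (21): AB, AD, AE, AF, AG, AJ, BD, BE, BF, BG, BJ, DE, DF, DG, DJ, EF, EG, EJ, FG, FJ, GJ
  2-simplices (14): ABG, ABJ, ADF, ADG, AEF, AEJ, BDE, BDF, BEG, BFJ, DEJ, DGJ, EFG, FGJ

so the chain groups are C_0 ≅ Z^7, C_1 ≅ Z^21, C_2 ≅ Z^14.

∂_1: C_1 → C_0 is given by ∂[p,q] = [q] − [p].
The resulting 7×21 matrix has rank 6, and its Smith normal form has invariant factors (1,1,1,1,1,1).

∂_2: C_2 → C_1 maps a triangle to the signed sum of its edges. For instance
  ∂BFJ = FJ − BJ + BF,
  ∂BEG = EG − BG + BE.
The resulting 21×14 matrix has rank 13, and its Smith normal form has invariant factors (1,1,1,1,1,1,1,1,1,1,1,1,1).

From H_k ≅ ker(∂_k) / im(∂_{k+1}) we obtain:

  H_0: rank C_0 − rank ∂_1 = 7 − 6 = 1, and the invariant factors of ∂_1 are all 1, so H_0 ≅ Z.
  H_1: rank ker ∂_1 − rank ∂_2 = (21 − 6) − 13 = 2, and the invariant factors of ∂_2 are all 1, so H_1 ≅ Z^2.
  H_2: rank ker ∂_2 − rank ∂_3 = (14 − 13) − 0 = 1, and there is no ∂_3, so H_2 ≅ Z.

As a check, the Euler characteristic is 7 − 21 + 14 = 0, which agrees with 1 − 2 + 1 = 0.
(K is a triangulation of the torus T^2.)

H_0 ≅ Z,  H_1 ≅ Z^2,  H_2 ≅ Z.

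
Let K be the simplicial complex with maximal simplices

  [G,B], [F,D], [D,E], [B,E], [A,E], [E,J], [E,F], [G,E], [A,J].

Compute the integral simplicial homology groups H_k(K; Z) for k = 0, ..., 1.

H_0 = Z,  H_1 = Z^3.

Fix the vertex order A < B < D < E < F < G < J and write every simplex with vertices in increasing order. Then dim K = 1 and the simplices of K are:

  0-simplices (7): A, B, D, E, F, G, J
  1-simplices (9): AE, AJ, BE, BG, DE, DF, EF, EG, EJ

giving chain groups C_0 ≅ Z^7, C_1 ≅ Z^9.

∂_1: C_1 → C_0 maps an edge to its endpoints' difference, ∂[p,q] = q − p. For instance
  ∂DF = F − D.
The 7×9 boundary matrix has rank 6 and Smith normal form diag(1,1,1,1,1,1).

Now H_k = ker ∂_k / im ∂_{k+1}, so:

  H_0: rank C_0 − rank ∂_1 = 7 − 6 = 1, and the invariant factors of ∂_1 are all 1, so H_0 = Z.
  H_1: rank ker ∂_1 − rank ∂_2 = (9 − 6) − 0 = 3, and there is no ∂_2, so H_1 = Z^3.

As a check, the Euler characteristic is 7 − 9 = -2, which agrees with 1 − 3 = -2.
(K is a triangulation of a wedge of 3 circles.)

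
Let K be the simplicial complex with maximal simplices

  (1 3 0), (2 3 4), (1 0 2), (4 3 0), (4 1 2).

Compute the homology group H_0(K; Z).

H_0 = Z.

Take the total order 0 < 1 < 2 < 3 < 4 on the vertex set. Then K (dimension 2) consists of the simplices:

  0-simplices (5): [0], [1], [2], [3], [4]
  1-simplices (10): [0,1], [0,2], [0,3], [0,4], [1,2], [1,3], [1,4], [2,3], [2,4], [3,4]
  2-simplices (5): [0,1,2], [0,1,3], [0,3,4], [1,2,4], [2,3,4]

Hence C_0 ≅ Z^5, C_1 ≅ Z^10, C_2 ≅ Z^5.

∂_1: C_1 → C_0 sends each edge [p,q] (with p < q) to q − p. For instance
  ∂[0,2] = [2] − [0].
The 5×10 boundary matrix has rank 4 and Smith normal form diag(1,1,1,1).

∂_2: C_2 → C_1 maps a triangle to the signed sum of its edges. For instance
  ∂[0,3,4] = [3,4] − [0,4] + [0,3],
  ∂[0,1,3] = [1,3] − [0,3] + [0,1].
This gives a 10×5 integer matrix of rank 5; reducing to Smith normal form yields diagonal entries (1,1,1,1,1).

Reading off H_k = ker ∂_k / im ∂_{k+1}:

  H_0: rank C_0 − rank ∂_1 = 5 − 4 = 1, and the invariant factors of ∂_1 are all 1, so H_0 ≅ Z.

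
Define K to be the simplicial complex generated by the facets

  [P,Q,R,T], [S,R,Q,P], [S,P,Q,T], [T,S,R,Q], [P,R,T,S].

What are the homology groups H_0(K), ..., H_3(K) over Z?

H_0 = Z,  H_1 = 0,  H_2 = 0,  H_3 = Z.

Take the total order P < Q < R < S < T on the vertex set. Then K (dimension 3) consists of the simplices:

  0-simplices (5): P, Q, R, S, T
  1-simplices (10): PQ, PR, PS, PT, QR, QS, QT, RS, RT, ST
  2-simplices (10): PQR, PQS, PQT, PRS, PRT, PST, QRS, QRT, QST, RST
  3-simplices (5): PQRS, PQRT, PQST, PRST, QRST

Hence C_0 ≅ Z^5, C_1 ≅ Z^10, C_2 ≅ Z^10, C_3 ≅ Z^5.

Boundary ∂_1: C_1 → C_0 maps an edge to its endpoints' difference, ∂[p,q] = q − p. For instance
  ∂PS = S − P.
As a 5×10 matrix over Z this has rank 4, with invariant factors (1,1,1,1).

Boundary ∂_2: C_2 → C_1 acts by ∂[p,q,r] = [q,r] − [p,r] + [p,q]. For instance
  ∂QRS = RS − QS + QR,
  ∂PQR = QR − PR + PQ.
The 10×10 boundary matrix has rank 6 and Smith normal form diag(1,1,1,1,1,1).

Boundary ∂_3: C_3 → C_2 sends each 3-simplex σ to the alternating sum Σ_i (−1)^i (σ with its i-th vertex removed). For instance
  ∂PQRS = QRS − PRS + PQS − PQR,
  ∂QRST = RST − QST + QRT − QRS.
The 10×5 boundary matrix has rank 4 and Smith normal form diag(1,1,1,1).

Computing H_k = (kernel of ∂_k) / (image of ∂_{k+1}):

  H_0: rank C_0 − rank ∂_1 = 5 − 4 = 1, and the invariant factors of ∂_1 are all 1, so H_0 ≅ Z.
  H_1: rank ker ∂_1 − rank ∂_2 = (10 − 4) − 6 = 0, and the invariant factors of ∂_2 are all 1, so H_1 ≅ 0.
  H_2: rank ker ∂_2 − rank ∂_3 = (10 − 6) − 4 = 0, and the invariant factors of ∂_3 are all 1, so H_2 ≅ 0.
  H_3: rank ker ∂_3 − rank ∂_4 = (5 − 4) − 0 = 1, and there is no ∂_4, so H_3 ≅ Z.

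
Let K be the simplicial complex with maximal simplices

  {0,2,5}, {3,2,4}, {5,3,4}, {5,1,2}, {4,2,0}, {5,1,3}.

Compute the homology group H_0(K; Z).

H_0 ≅ Z.

Take the total order 0 < 1 < 2 < 3 < 4 < 5 on the vertex set. Then K (dimension 2) consists of the simplices:

  0-simplices (6): [0], [1], [2], [3], [4], [5]
  1-simplices (12): [0,2], [0,4], [0,5], [1,2], [1,3], [1,5], [2,3], [2,4], [2,5], [3,4], [3,5], [4,5]
  2-simplices (6): [0,2,4], [0,2,5], [1,2,5], [1,3,5], [2,3,4], [3,4,5]

Hence C_0 ≅ Z^6, C_1 ≅ Z^12, C_2 ≅ Z^6.

The boundary map ∂_1: C_1 → C_0 is given by ∂[p,q] = [q] − [p].
This gives a 6×12 integer matrix of rank 5; reducing to Smith normal form yields diagonal entries (1,1,1,1,1).

Boundary ∂_2: C_2 → C_1 sends each 2-simplex [p,q,r] to [q,r] − [p,r] + [p,q]. For instance
  ∂[2,3,4] = [3,4] − [2,4] + [2,3],
  ∂[0,2,4] = [2,4] − [0,4] + [0,2].
The 12×6 boundary matrix has rank 6 and Smith normal form diag(1,1,1,1,1,1).

Reading off H_k = ker ∂_k / im ∂_{k+1}:

  H_0: rank C_0 − rank ∂_1 = 6 − 5 = 1, and the invariant factors of ∂_1 are all 1, so H_0 ≅ Z.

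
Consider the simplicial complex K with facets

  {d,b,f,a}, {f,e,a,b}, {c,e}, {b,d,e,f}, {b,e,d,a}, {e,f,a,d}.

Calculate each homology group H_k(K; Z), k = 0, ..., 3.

H_0 ≅ Z,  H_1 = 0,  H_2 = 0,  H_3 ≅ Z.

We work with the vertex ordering a < b < c < d < e < f. The simplices of K, each written with vertices in increasing order, are:

  0-simplices (6): a, b, c, d, e, f
  1-simplices (11): ab, ad, ae, af, bd, be, bf, ce, de, df, ef
  2-simplices (10): abd, abe, abf, ade, adf, aef, bde, bdf, bef, def
  3-simplices (5): abde, abdf, abef, adef, bdef

Hence C_0 ≅ Z^6, C_1 ≅ Z^11, C_2 ≅ Z^10, C_3 ≅ Z^5.

Boundary ∂_1: C_1 → C_0 maps an edge to its endpoints' difference, ∂[p,q] = q − p.
The 6×11 boundary matrix has rank 5 and Smith normal form diag(1,1,1,1,1).

The boundary map ∂_2: C_2 → C_1 maps a triangle to the signed sum of its edges. For instance
  ∂abd = bd − ad + ab,
  ∂abe = be − ae + ab.
This gives a 11×10 integer matrix of rank 6; reducing to Smith normal form yields diagonal entries (1,1,1,1,1,1).

Boundary ∂_3: C_3 → C_2 sends each 3-simplex σ to the alternating sum Σ_i (−1)^i (σ with its i-th vertex removed). For instance
  ∂abdf = bdf − adf + abf − abd,
  ∂abef = bef − aef + abf − abe.
The resulting 10×5 matrix has rank 4, and its Smith normal form has invariant factors (1,1,1,1).

Computing H_k = (kernel of ∂_k) / (image of ∂_{k+1}):

  H_0: rank C_0 − rank ∂_1 = 6 − 5 = 1, and the invariant factors of ∂_1 are all 1, so H_0 = Z.
  H_1: rank ker ∂_1 − rank ∂_2 = (11 − 5) − 6 = 0, and the invariant factors of ∂_2 are all 1, so H_1 = 0.
  H_2: rank ker ∂_2 − rank ∂_3 = (10 − 6) − 4 = 0, and the invariant factors of ∂_3 are all 1, so H_2 = 0.
  H_3: rank ker ∂_3 − rank ∂_4 = (5 − 4) − 0 = 1, and there is no ∂_4, so H_3 = Z.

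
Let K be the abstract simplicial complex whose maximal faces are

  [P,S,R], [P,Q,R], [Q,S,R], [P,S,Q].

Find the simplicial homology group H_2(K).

Fix the vertex order P < Q < R < S and write every simplex with vertices in increasing order. Then dim K = 2 and the simplices of K are:

  0-simplices (4): P, Q, R, S
  1-simplices (6): PQ, PR, PS, QR, QS, RS
  2-simplices (4): PQR, PQS, PRS, QRS

giving chain groups C_0 ≅ Z^4, C_1 ≅ Z^6, C_2 ≅ Z^4.

The boundary map ∂_1: C_1 → C_0 maps an edge to its endpoints' difference, ∂[p,q] = q − p. For instance
  ∂RS = S − R.
This gives a 4×6 integer matrix of rank 3; reducing to Smith normal form yields diagonal entries (1,1,1).

∂_2: C_2 → C_1 acts by ∂[p,q,r] = [q,r] − [p,r] + [p,q]. For instance
  ∂PRS = RS − PS + PR,
  ∂QRS = RS − QS + QR.
The 6×4 boundary matrix has rank 3 and Smith normal form diag(1,1,1).

Now H_k = ker ∂_k / im ∂_{k+1}, so:

  H_2: rank ker ∂_2 − rank ∂_3 = (4 − 3) − 0 = 1, and there is no ∂_3, so H_2 ≅ Z.

H_2 = Z.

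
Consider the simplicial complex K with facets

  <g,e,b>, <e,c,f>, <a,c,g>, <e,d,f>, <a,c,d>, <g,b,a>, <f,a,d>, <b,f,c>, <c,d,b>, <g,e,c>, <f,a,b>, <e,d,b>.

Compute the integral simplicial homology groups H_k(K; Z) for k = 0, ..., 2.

H_0 = Z,  H_1 = Z/2Z,  H_2 = 0.

Take the total order a < b < c < d < e < f < g on the vertex set. Then K (dimension 2) consists of the simplices:

  0-simplices (7): a, b, c, d, e, f, g
  1-simplices (18): ab, ac, ad, af, ag, bc, bd, be, bf, bg, cd, ce, cf, cg, de, df, ef, eg
  2-simplices (12): abf, abg, acd, acg, adf, bcd, bcf, bde, beg, cef, ceg, def

so the chain groups are C_0 ≅ Z^7, C_1 ≅ Z^18, C_2 ≅ Z^12.

The boundary map ∂_1: C_1 → C_0 sends each edge [p,q] (with p < q) to q − p. For instance
  ∂ce = e − c.
The 7×18 boundary matrix has rank 6 and Smith normal form diag(1,1,1,1,1,1).

Boundary ∂_2: C_2 → C_1 acts by ∂[p,q,r] = [q,r] − [p,r] + [p,q]. For instance
  ∂acd = cd − ad + ac,
  ∂def = ef − df + de.
The 18×12 boundary matrix has rank 12 and Smith normal form diag(1,1,1,1,1,1,1,1,1,1,1,2).

Now H_k = ker ∂_k / im ∂_{k+1}, so:

  H_0: rank C_0 − rank ∂_1 = 7 − 6 = 1, and the invariant factors of ∂_1 are all 1, so H_0 ≅ Z.
  H_1: rank ker ∂_1 − rank ∂_2 = (18 − 6) − 12 = 0, and ∂_2 has invariant factor 2 > 1, so H_1 ≅ Z/2Z.
  H_2: rank ker ∂_2 − rank ∂_3 = (12 − 12) − 0 = 0, and there is no ∂_3, so H_2 ≅ 0.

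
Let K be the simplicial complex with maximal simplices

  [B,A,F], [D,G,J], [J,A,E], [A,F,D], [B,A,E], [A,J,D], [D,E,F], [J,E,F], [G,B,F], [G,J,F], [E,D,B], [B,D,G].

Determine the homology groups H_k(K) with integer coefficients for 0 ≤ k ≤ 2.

H_0 ≅ Z,  H_1 ≅ Z_2,  H_2 = 0.

Take the total order A < B < D < E < F < G < J on the vertex set. Then K (dimension 2) consists of the simplices:

  0-simplices (7): A, B, D, E, F, G, J
  1-simplices (18): AB, AD, AE, AF, AJ, BD, BE, BF, BG, DE, DF, DG, DJ, EF, EJ, FG, FJ, GJ
  2-simplices (12): ABE, ABF, ADF, ADJ, AEJ, BDE, BDG, BFG, DEF, DGJ, EFJ, FGJ

Hence C_0 ≅ Z^7, C_1 ≅ Z^18, C_2 ≅ Z^12.

Boundary ∂_1: C_1 → C_0 is given by ∂[p,q] = [q] − [p]. For instance
  ∂AE = E − A.
The 7×18 boundary matrix has rank 6 and Smith normal form diag(1,1,1,1,1,1).

Boundary ∂_2: C_2 → C_1 maps a triangle to the signed sum of its edges. For instance
  ∂BDE = DE − BE + BD,
  ∂FGJ = GJ − FJ + FG.
This gives a 18×12 integer matrix of rank 12; reducing to Smith normal form yields diagonal entries (1,1,1,1,1,1,1,1,1,1,1,2).

Reading off H_k = ker ∂_k / im ∂_{k+1}:

  H_0: rank C_0 − rank ∂_1 = 7 − 6 = 1, and the invariant factors of ∂_1 are all 1, so H_0 = Z.
  H_1: rank ker ∂_1 − rank ∂_2 = (18 − 6) − 12 = 0, and ∂_2 has invariant factor 2 > 1, so H_1 = Z_2.
  H_2: rank ker ∂_2 − rank ∂_3 = (12 − 12) − 0 = 0, and there is no ∂_3, so H_2 = 0.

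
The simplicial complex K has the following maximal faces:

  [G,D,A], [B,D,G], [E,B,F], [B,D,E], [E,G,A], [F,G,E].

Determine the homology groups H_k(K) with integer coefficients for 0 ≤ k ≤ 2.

H_0 = Z,  H_1 = Z,  H_2 = 0.

Fix the vertex order A < B < D < E < F < G and write every simplex with vertices in increasing order. Then dim K = 2 and the simplices of K are:

  0-simplices (6): A, B, D, E, F, G
  1-simplices (12): AD, AE, AG, BD, BE, BF, BG, DE, DG, EF, EG, FG
  2-simplices (6): ADG, AEG, BDE, BDG, BEF, EFG

so the chain groups are C_0 ≅ Z^6, C_1 ≅ Z^12, C_2 ≅ Z^6.

The boundary map ∂_1: C_1 → C_0 sends each edge [p,q] (with p < q) to q − p. For instance
  ∂EF = F − E.
The 6×12 boundary matrix has rank 5 and Smith normal form diag(1,1,1,1,1).

The boundary map ∂_2: C_2 → C_1 sends each 2-simplex [p,q,r] to [q,r] − [p,r] + [p,q]. For instance
  ∂BDG = DG − BG + BD,
  ∂BEF = EF − BF + BE.
As a 12×6 matrix over Z this has rank 6, with invariant factors (1,1,1,1,1,1).

Now H_k = ker ∂_k / im ∂_{k+1}, so:

  H_0: rank C_0 − rank ∂_1 = 6 − 5 = 1, and the invariant factors of ∂_1 are all 1, so H_0 = Z.
  H_1: rank ker ∂_1 − rank ∂_2 = (12 − 5) − 6 = 1, and the invariant factors of ∂_2 are all 1, so H_1 = Z.
  H_2: rank ker ∂_2 − rank ∂_3 = (6 − 6) − 0 = 0, and there is no ∂_3, so H_2 = 0.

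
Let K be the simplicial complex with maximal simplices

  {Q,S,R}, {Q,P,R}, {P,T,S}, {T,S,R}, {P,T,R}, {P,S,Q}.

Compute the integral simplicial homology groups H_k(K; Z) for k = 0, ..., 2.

Take the total order P < Q < R < S < T on the vertex set. Then K (dimension 2) consists of the simplices:

  0-simplices (5): P, Q, R, S, T
  1-simplices (9): PQ, PR, PS, PT, QR, QS, RS, RT, ST
  2-simplices (6): PQR, PQS, PRT, PST, QRS, RST

giving chain groups C_0 ≅ Z^5, C_1 ≅ Z^9, C_2 ≅ Z^6.

The boundary map ∂_1: C_1 → C_0 is given by ∂[p,q] = [q] − [p]. For instance
  ∂QS = S − Q.
This gives a 5×9 integer matrix of rank 4; reducing to Smith normal form yields diagonal entries (1,1,1,1).

The boundary map ∂_2: C_2 → C_1 sends each 2-simplex [p,q,r] to [q,r] − [p,r] + [p,q]. For instance
  ∂QRS = RS − QS + QR,
  ∂PRT = RT − PT + PR.
This gives a 9×6 integer matrix of rank 5; reducing to Smith normal form yields diagonal entries (1,1,1,1,1).

Now H_k = ker ∂_k / im ∂_{k+1}, so:

  H_0: rank C_0 − rank ∂_1 = 5 − 4 = 1, and the invariant factors of ∂_1 are all 1, so H_0 = Z.
  H_1: rank ker ∂_1 − rank ∂_2 = (9 − 4) − 5 = 0, and the invariant factors of ∂_2 are all 1, so H_1 = 0.
  H_2: rank ker ∂_2 − rank ∂_3 = (6 − 5) − 0 = 1, and there is no ∂_3, so H_2 = Z.

H_0 ≅ Z,  H_1 = 0,  H_2 ≅ Z.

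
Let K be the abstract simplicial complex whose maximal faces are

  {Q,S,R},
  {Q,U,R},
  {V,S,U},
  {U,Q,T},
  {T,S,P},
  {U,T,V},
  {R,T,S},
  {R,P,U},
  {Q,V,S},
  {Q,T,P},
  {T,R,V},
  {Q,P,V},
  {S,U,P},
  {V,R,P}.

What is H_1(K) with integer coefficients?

We work with the vertex ordering P < Q < R < S < T < U < V. The simplices of K, each written with vertices in increasing order, are:

  0-simplices (7): P, Q, R, S, T, U, V
  1-simplices (21): PQ, PR, PS, PT, PU, PV, QR, QS, QT, QU, QV, RS, RT, RU, RV, ST, SU, SV, TU, TV, UV
  2-simplices (14): PQT, PQV, PRU, PRV, PST, PSU, QRS, QRU, QSV, QTU, RST, RTV, SUV, TUV

Hence C_0 ≅ Z^7, C_1 ≅ Z^21, C_2 ≅ Z^14.

∂_1: C_1 → C_0 sends each edge [p,q] (with p < q) to q − p. For instance
  ∂SV = V − S.
The 7×21 boundary matrix has rank 6 and Smith normal form diag(1,1,1,1,1,1).

∂_2: C_2 → C_1 acts by ∂[p,q,r] = [q,r] − [p,r] + [p,q]. For instance
  ∂TUV = UV − TV + TU,
  ∂PRU = RU − PU + PR.
The 21×14 boundary matrix has rank 13 and Smith normal form diag(1,1,1,1,1,1,1,1,1,1,1,1,1).

From H_k ≅ ker(∂_k) / im(∂_{k+1}) we obtain:

  H_1: rank ker ∂_1 − rank ∂_2 = (21 − 6) − 13 = 2, and the invariant factors of ∂_2 are all 1, so H_1 ≅ Z^2.

H_1 = Z^2.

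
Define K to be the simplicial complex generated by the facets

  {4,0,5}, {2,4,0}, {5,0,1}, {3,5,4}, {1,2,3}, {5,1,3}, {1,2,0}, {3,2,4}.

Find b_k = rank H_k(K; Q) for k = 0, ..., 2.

We work with the vertex ordering 0 < 1 < 2 < 3 < 4 < 5. The simplices of K, each written with vertices in increasing order, are:

  0-simplices (6): [0], [1], [2], [3], [4], [5]
  1-simplices (12): [0,1], [0,2], [0,4], [0,5], [1,2], [1,3], [1,5], [2,3], [2,4], [3,4], [3,5], [4,5]
  2-simplices (8): [0,1,2], [0,1,5], [0,2,4], [0,4,5], [1,2,3], [1,3,5], [2,3,4], [3,4,5]

giving chain groups C_0 ≅ Z^6, C_1 ≅ Z^12, C_2 ≅ Z^8.

Boundary ∂_1: C_1 → C_0 sends each edge [p,q] (with p < q) to q − p. For instance
  ∂[3,5] = [5] − [3].
The resulting 6×12 matrix has rank 5, and its Smith normal form has invariant factors (1,1,1,1,1).

Boundary ∂_2: C_2 → C_1 maps a triangle to the signed sum of its edges. For instance
  ∂[0,1,5] = [1,5] − [0,5] + [0,1],
  ∂[1,2,3] = [2,3] − [1,3] + [1,2].
The 12×8 boundary matrix has rank 7 and Smith normal form diag(1,1,1,1,1,1,1).

Now H_k = ker ∂_k / im ∂_{k+1}, so:

  H_0: rank C_0 − rank ∂_1 = 6 − 5 = 1, and the invariant factors of ∂_1 are all 1, so H_0 ≅ Z.
  H_1: rank ker ∂_1 − rank ∂_2 = (12 − 5) − 7 = 0, and the invariant factors of ∂_2 are all 1, so H_1 ≅ 0.
  H_2: rank ker ∂_2 − rank ∂_3 = (8 − 7) − 0 = 1, and there is no ∂_3, so H_2 ≅ Z.

Hence the Betti numbers are b_0 = 1, b_1 = 0, b_2 = 1.

b_0 = 1, b_1 = 0, b_2 = 1.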